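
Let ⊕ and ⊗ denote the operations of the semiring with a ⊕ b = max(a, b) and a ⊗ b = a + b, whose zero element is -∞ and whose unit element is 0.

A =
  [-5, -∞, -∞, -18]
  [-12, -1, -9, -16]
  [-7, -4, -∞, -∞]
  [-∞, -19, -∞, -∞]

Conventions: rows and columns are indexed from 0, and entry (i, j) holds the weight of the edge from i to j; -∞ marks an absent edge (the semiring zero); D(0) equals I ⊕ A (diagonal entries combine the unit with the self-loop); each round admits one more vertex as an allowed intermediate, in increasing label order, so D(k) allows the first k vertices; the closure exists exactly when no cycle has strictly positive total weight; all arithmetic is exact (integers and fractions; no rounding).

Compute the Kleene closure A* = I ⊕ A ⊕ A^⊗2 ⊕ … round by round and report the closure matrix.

D(0):
  [0, -∞, -∞, -18]
  [-12, 0, -9, -16]
  [-7, -4, 0, -∞]
  [-∞, -19, -∞, 0]
D(1):
  [0, -∞, -∞, -18]
  [-12, 0, -9, -16]
  [-7, -4, 0, -25]
  [-∞, -19, -∞, 0]
D(2):
  [0, -∞, -∞, -18]
  [-12, 0, -9, -16]
  [-7, -4, 0, -20]
  [-31, -19, -28, 0]
D(3):
  [0, -∞, -∞, -18]
  [-12, 0, -9, -16]
  [-7, -4, 0, -20]
  [-31, -19, -28, 0]
D(4):
  [0, -37, -46, -18]
  [-12, 0, -9, -16]
  [-7, -4, 0, -20]
  [-31, -19, -28, 0]
Answer: A* = [[0, -37, -46, -18], [-12, 0, -9, -16], [-7, -4, 0, -20], [-31, -19, -28, 0]]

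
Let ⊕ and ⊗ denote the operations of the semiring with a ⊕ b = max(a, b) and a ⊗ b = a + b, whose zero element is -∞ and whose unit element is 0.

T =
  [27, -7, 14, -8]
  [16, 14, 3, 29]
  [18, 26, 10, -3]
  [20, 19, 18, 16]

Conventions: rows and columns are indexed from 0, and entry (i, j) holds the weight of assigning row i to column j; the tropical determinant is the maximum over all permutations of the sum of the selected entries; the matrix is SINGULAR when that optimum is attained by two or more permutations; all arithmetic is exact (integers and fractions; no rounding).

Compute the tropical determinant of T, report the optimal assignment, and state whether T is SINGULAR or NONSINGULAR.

σ = (0, 1, 2, 3): 27 + 14 + 10 + 16 = 67
σ = (0, 1, 3, 2): 27 + 14 + (-3) + 18 = 56
σ = (0, 2, 1, 3): 27 + 3 + 26 + 16 = 72
σ = (0, 2, 3, 1): 27 + 3 + (-3) + 19 = 46
σ = (0, 3, 1, 2): 27 + 29 + 26 + 18 = 100
σ = (0, 3, 2, 1): 27 + 29 + 10 + 19 = 85
σ = (1, 0, 2, 3): (-7) + 16 + 10 + 16 = 35
σ = (1, 0, 3, 2): (-7) + 16 + (-3) + 18 = 24
σ = (1, 2, 0, 3): (-7) + 3 + 18 + 16 = 30
σ = (1, 2, 3, 0): (-7) + 3 + (-3) + 20 = 13
σ = (1, 3, 0, 2): (-7) + 29 + 18 + 18 = 58
σ = (1, 3, 2, 0): (-7) + 29 + 10 + 20 = 52
σ = (2, 0, 1, 3): 14 + 16 + 26 + 16 = 72
σ = (2, 0, 3, 1): 14 + 16 + (-3) + 19 = 46
σ = (2, 1, 0, 3): 14 + 14 + 18 + 16 = 62
σ = (2, 1, 3, 0): 14 + 14 + (-3) + 20 = 45
σ = (2, 3, 0, 1): 14 + 29 + 18 + 19 = 80
σ = (2, 3, 1, 0): 14 + 29 + 26 + 20 = 89
σ = (3, 0, 1, 2): (-8) + 16 + 26 + 18 = 52
σ = (3, 0, 2, 1): (-8) + 16 + 10 + 19 = 37
σ = (3, 1, 0, 2): (-8) + 14 + 18 + 18 = 42
σ = (3, 1, 2, 0): (-8) + 14 + 10 + 20 = 36
σ = (3, 2, 0, 1): (-8) + 3 + 18 + 19 = 32
σ = (3, 2, 1, 0): (-8) + 3 + 26 + 20 = 41
Optimal value attained by: σ = (0, 3, 1, 2).
Answer: det⊕(T) = 100; verdict: NONSINGULAR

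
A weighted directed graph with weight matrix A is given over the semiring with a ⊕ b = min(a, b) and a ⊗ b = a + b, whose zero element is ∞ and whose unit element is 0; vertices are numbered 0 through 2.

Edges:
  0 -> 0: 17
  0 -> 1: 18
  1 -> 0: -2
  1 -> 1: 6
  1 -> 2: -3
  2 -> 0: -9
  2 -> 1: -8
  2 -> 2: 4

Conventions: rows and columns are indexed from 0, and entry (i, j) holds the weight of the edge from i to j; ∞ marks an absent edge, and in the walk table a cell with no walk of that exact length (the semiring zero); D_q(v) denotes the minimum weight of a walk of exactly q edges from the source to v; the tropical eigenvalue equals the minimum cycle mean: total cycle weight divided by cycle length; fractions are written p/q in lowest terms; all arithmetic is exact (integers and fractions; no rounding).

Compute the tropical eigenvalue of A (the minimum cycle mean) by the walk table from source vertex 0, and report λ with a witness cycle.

q=0: [0, ∞, ∞]
q=1: [17, 18, ∞]
q=2: [16, 24, 15]
q=3: [6, 7, 19]
Optimal cycle mean attained by: cycle 1->2->1, total (-3) + (-8), length 2.
Answer: λ = -11/2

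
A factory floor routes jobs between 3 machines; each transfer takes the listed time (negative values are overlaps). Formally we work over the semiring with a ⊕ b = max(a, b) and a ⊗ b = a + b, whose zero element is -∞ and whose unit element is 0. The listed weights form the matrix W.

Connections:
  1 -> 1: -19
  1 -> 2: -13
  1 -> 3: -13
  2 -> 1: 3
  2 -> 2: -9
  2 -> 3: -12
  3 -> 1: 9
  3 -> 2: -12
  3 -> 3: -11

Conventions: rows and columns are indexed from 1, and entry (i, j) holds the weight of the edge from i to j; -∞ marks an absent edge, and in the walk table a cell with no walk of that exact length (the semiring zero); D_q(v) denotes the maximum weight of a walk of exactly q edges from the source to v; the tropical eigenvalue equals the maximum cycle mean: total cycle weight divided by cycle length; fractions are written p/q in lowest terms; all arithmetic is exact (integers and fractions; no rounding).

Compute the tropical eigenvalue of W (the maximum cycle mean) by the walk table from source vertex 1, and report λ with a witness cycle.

q=0: [0, -∞, -∞]
q=1: [-19, -13, -13]
q=2: [-4, -22, -24]
q=3: [-15, -17, -17]
Optimal cycle mean attained by: cycle 1->3->1, total (-13) + 9, length 2.
Answer: λ = -2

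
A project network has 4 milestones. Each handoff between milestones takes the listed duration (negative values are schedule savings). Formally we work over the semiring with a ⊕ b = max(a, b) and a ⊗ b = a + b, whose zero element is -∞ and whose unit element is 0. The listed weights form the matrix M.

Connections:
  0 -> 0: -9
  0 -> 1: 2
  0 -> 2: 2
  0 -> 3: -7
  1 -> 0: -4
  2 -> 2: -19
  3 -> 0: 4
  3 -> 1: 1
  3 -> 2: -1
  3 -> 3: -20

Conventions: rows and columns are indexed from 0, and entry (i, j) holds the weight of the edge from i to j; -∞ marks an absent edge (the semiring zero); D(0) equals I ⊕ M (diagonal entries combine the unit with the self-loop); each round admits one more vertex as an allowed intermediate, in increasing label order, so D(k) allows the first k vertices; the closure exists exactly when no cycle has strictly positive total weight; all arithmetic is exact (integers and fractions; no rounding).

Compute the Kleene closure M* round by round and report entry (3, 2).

D(0):
  [0, 2, 2, -7]
  [-4, 0, -∞, -∞]
  [-∞, -∞, 0, -∞]
  [4, 1, -1, 0]
D(1):
  [0, 2, 2, -7]
  [-4, 0, -2, -11]
  [-∞, -∞, 0, -∞]
  [4, 6, 6, 0]
D(2):
  [0, 2, 2, -7]
  [-4, 0, -2, -11]
  [-∞, -∞, 0, -∞]
  [4, 6, 6, 0]
D(3):
  [0, 2, 2, -7]
  [-4, 0, -2, -11]
  [-∞, -∞, 0, -∞]
  [4, 6, 6, 0]
D(4):
  [0, 2, 2, -7]
  [-4, 0, -2, -11]
  [-∞, -∞, 0, -∞]
  [4, 6, 6, 0]
Answer: M*[3][2] = 6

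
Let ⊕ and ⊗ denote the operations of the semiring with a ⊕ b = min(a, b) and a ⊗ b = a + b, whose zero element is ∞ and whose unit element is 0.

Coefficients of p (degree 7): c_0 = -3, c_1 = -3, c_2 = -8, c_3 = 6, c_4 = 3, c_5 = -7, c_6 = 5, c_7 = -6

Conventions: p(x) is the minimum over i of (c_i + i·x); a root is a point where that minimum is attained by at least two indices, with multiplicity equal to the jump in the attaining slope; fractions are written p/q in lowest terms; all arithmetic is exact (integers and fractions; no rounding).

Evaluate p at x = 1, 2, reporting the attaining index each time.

p(1) = min(-3+0·1=-3, -3+1·1=-2, -8+2·1=-6, 6+3·1=9, 3+4·1=7, -7+5·1=-2, 5+6·1=11, -6+7·1=1) = -6 (attained by i=2)
p(2) = min(-3+0·2=-3, -3+1·2=-1, -8+2·2=-4, 6+3·2=12, 3+4·2=11, -7+5·2=3, 5+6·2=17, -6+7·2=8) = -4 (attained by i=2)
Answer: p(1) = -6; p(2) = -4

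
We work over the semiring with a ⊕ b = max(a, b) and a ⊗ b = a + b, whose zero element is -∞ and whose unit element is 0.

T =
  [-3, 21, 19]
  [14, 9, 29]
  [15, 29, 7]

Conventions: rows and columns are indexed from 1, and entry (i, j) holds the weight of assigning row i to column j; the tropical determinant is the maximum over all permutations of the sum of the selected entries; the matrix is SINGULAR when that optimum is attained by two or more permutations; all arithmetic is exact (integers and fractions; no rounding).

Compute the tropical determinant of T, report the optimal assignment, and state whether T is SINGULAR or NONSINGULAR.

σ = (1, 2, 3): (-3) + 9 + 7 = 13
σ = (1, 3, 2): (-3) + 29 + 29 = 55
σ = (2, 1, 3): 21 + 14 + 7 = 42
σ = (2, 3, 1): 21 + 29 + 15 = 65
σ = (3, 1, 2): 19 + 14 + 29 = 62
σ = (3, 2, 1): 19 + 9 + 15 = 43
Optimal value attained by: σ = (2, 3, 1).
Answer: det⊕(T) = 65; verdict: NONSINGULAR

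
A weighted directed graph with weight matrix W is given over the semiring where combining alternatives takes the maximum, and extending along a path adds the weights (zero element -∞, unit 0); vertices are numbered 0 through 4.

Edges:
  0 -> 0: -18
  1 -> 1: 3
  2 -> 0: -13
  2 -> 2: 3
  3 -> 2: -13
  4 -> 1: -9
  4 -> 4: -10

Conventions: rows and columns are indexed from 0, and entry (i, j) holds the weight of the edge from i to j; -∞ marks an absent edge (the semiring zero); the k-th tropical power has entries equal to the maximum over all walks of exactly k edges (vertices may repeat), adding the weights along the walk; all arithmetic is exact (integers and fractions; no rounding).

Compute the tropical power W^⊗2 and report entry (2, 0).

W^⊗2:
  [-36, -∞, -∞, -∞, -∞]
  [-∞, 6, -∞, -∞, -∞]
  [-10, -∞, 6, -∞, -∞]
  [-26, -∞, -10, -∞, -∞]
  [-∞, -6, -∞, -∞, -20]
Key observation: the optimum is the walk 2->2->0, with weight 3 + (-13) = -10.
Optimal value attained by: walk 2->2->0.
Answer: (W^⊗2)[2][0] = -10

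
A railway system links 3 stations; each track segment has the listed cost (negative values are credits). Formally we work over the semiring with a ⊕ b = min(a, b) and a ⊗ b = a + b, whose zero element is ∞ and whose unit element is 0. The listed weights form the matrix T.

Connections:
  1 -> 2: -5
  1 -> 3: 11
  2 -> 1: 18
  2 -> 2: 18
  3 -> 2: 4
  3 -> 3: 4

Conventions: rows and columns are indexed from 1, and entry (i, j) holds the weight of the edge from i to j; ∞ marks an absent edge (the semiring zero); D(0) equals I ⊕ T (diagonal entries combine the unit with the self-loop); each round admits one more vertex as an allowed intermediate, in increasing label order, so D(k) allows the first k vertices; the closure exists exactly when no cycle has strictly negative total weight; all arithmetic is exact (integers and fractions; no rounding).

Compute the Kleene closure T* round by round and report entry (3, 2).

D(0):
  [0, -5, 11]
  [18, 0, ∞]
  [∞, 4, 0]
D(1):
  [0, -5, 11]
  [18, 0, 29]
  [∞, 4, 0]
D(2):
  [0, -5, 11]
  [18, 0, 29]
  [22, 4, 0]
D(3):
  [0, -5, 11]
  [18, 0, 29]
  [22, 4, 0]
Answer: T*[3][2] = 4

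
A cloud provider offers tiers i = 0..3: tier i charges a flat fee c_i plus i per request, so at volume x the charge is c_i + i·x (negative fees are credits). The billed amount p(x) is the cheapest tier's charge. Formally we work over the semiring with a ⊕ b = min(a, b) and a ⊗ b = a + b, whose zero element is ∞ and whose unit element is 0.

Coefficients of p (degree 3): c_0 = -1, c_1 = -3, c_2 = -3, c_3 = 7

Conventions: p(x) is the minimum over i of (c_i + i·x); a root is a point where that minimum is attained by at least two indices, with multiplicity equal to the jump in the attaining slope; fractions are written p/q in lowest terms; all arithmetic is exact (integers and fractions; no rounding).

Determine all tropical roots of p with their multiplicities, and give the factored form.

hull edge (i=0, c=-1) to (i=1, c=-3): slope -2, span 1
hull edge (i=1, c=-3) to (i=2, c=-3): slope 0, span 1
hull edge (i=2, c=-3) to (i=3, c=7): slope 10, span 1
Factored form: p(x) = 7 ⊗ (x ⊕ (-10)) ⊗ (x ⊕ 0) ⊗ (x ⊕ 2)
Answer: roots = -10 (mult 1), 0 (mult 1), 2 (mult 1)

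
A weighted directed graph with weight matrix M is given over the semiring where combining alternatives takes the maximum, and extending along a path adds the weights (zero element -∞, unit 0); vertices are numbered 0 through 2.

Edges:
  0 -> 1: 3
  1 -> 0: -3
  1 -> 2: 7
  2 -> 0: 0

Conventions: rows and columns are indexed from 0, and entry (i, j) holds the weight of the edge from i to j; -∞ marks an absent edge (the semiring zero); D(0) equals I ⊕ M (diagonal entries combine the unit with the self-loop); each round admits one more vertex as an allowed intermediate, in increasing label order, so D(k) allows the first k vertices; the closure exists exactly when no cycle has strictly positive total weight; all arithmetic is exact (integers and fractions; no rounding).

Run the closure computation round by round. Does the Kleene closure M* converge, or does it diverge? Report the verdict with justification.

D(0):
  [0, 3, -∞]
  [-3, 0, 7]
  [0, -∞, 0]
D(1):
  [0, 3, -∞]
  [-3, 0, 7]
  [0, 3, 0]
Detection: at round 2, diagonal entry (2, 2) turns strictly positive.
Key observation: the cycle 2->0->1->2 has total weight 0 + 3 + 7, which is strictly positive.
Answer: DIVERGES — positive cycle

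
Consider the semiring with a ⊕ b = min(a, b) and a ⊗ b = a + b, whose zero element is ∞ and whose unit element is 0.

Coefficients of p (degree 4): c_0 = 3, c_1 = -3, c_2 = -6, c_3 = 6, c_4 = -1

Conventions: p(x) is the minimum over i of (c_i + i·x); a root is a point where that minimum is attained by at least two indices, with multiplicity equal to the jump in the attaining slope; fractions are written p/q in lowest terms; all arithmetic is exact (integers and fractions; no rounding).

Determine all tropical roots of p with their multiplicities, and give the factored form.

hull edge (i=0, c=3) to (i=1, c=-3): slope -6, span 1
hull edge (i=1, c=-3) to (i=2, c=-6): slope -3, span 1
hull edge (i=2, c=-6) to (i=4, c=-1): slope 5/2, span 2
Factored form: p(x) = -1 ⊗ (x ⊕ (-5/2)) ⊗ (x ⊕ (-5/2)) ⊗ (x ⊕ 3) ⊗ (x ⊕ 6)
Answer: roots = -5/2 (mult 2), 3 (mult 1), 6 (mult 1)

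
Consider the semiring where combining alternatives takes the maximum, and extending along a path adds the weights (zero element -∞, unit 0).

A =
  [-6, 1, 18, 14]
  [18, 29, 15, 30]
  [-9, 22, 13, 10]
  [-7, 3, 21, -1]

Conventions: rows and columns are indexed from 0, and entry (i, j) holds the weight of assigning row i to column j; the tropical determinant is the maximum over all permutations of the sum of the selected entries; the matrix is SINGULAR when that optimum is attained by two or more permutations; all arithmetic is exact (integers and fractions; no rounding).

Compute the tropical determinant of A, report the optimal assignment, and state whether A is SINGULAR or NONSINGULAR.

σ = (0, 1, 2, 3): (-6) + 29 + 13 + (-1) = 35
σ = (0, 1, 3, 2): (-6) + 29 + 10 + 21 = 54
σ = (0, 2, 1, 3): (-6) + 15 + 22 + (-1) = 30
σ = (0, 2, 3, 1): (-6) + 15 + 10 + 3 = 22
σ = (0, 3, 1, 2): (-6) + 30 + 22 + 21 = 67
σ = (0, 3, 2, 1): (-6) + 30 + 13 + 3 = 40
σ = (1, 0, 2, 3): 1 + 18 + 13 + (-1) = 31
σ = (1, 0, 3, 2): 1 + 18 + 10 + 21 = 50
σ = (1, 2, 0, 3): 1 + 15 + (-9) + (-1) = 6
σ = (1, 2, 3, 0): 1 + 15 + 10 + (-7) = 19
σ = (1, 3, 0, 2): 1 + 30 + (-9) + 21 = 43
σ = (1, 3, 2, 0): 1 + 30 + 13 + (-7) = 37
σ = (2, 0, 1, 3): 18 + 18 + 22 + (-1) = 57
σ = (2, 0, 3, 1): 18 + 18 + 10 + 3 = 49
σ = (2, 1, 0, 3): 18 + 29 + (-9) + (-1) = 37
σ = (2, 1, 3, 0): 18 + 29 + 10 + (-7) = 50
σ = (2, 3, 0, 1): 18 + 30 + (-9) + 3 = 42
σ = (2, 3, 1, 0): 18 + 30 + 22 + (-7) = 63
σ = (3, 0, 1, 2): 14 + 18 + 22 + 21 = 75
σ = (3, 0, 2, 1): 14 + 18 + 13 + 3 = 48
σ = (3, 1, 0, 2): 14 + 29 + (-9) + 21 = 55
σ = (3, 1, 2, 0): 14 + 29 + 13 + (-7) = 49
σ = (3, 2, 0, 1): 14 + 15 + (-9) + 3 = 23
σ = (3, 2, 1, 0): 14 + 15 + 22 + (-7) = 44
Optimal value attained by: σ = (3, 0, 1, 2).
Answer: det⊕(A) = 75; verdict: NONSINGULAR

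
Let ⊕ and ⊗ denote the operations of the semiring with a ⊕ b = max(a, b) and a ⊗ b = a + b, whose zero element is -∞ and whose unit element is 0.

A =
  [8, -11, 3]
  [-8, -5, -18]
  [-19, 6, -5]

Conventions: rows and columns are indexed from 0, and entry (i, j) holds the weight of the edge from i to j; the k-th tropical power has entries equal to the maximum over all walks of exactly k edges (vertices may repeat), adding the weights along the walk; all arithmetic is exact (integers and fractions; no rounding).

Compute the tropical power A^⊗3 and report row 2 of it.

A^⊗2:
  [16, 9, 11]
  [0, -10, -5]
  [-2, 1, -10]
A^⊗3:
  [24, 17, 19]
  [8, 1, 3]
  [6, -4, 1]
Answer: row 2 of A^⊗3 = [6, -4, 1]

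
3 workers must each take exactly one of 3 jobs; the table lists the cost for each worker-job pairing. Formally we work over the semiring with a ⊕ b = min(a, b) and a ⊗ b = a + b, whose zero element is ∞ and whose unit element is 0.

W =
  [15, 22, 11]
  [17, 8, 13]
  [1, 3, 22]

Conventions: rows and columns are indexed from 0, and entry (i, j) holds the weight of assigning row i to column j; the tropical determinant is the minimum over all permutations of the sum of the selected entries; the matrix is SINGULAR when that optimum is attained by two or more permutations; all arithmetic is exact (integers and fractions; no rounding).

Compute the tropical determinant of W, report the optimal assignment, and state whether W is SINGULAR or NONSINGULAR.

σ = (0, 1, 2): 15 + 8 + 22 = 45
σ = (0, 2, 1): 15 + 13 + 3 = 31
σ = (1, 0, 2): 22 + 17 + 22 = 61
σ = (1, 2, 0): 22 + 13 + 1 = 36
σ = (2, 0, 1): 11 + 17 + 3 = 31
σ = (2, 1, 0): 11 + 8 + 1 = 20
Optimal value attained by: σ = (2, 1, 0).
Answer: det⊕(W) = 20; verdict: NONSINGULAR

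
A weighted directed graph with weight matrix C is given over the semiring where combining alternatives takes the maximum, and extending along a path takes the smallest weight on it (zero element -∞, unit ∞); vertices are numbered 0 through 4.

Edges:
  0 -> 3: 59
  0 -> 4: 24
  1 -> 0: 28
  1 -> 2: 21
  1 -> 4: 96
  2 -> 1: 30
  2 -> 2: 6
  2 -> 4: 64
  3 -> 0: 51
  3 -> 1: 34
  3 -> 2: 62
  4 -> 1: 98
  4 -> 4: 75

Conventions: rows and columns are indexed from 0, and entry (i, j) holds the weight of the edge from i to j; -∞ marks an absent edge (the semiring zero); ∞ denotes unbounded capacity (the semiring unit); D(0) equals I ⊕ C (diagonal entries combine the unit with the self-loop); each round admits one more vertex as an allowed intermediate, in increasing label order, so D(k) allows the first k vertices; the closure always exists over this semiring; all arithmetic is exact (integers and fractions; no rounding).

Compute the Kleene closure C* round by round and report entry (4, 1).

D(0):
  [∞, -∞, -∞, 59, 24]
  [28, ∞, 21, -∞, 96]
  [-∞, 30, ∞, -∞, 64]
  [51, 34, 62, ∞, -∞]
  [-∞, 98, -∞, -∞, ∞]
D(1):
  [∞, -∞, -∞, 59, 24]
  [28, ∞, 21, 28, 96]
  [-∞, 30, ∞, -∞, 64]
  [51, 34, 62, ∞, 24]
  [-∞, 98, -∞, -∞, ∞]
D(2):
  [∞, -∞, -∞, 59, 24]
  [28, ∞, 21, 28, 96]
  [28, 30, ∞, 28, 64]
  [51, 34, 62, ∞, 34]
  [28, 98, 21, 28, ∞]
D(3):
  [∞, -∞, -∞, 59, 24]
  [28, ∞, 21, 28, 96]
  [28, 30, ∞, 28, 64]
  [51, 34, 62, ∞, 62]
  [28, 98, 21, 28, ∞]
D(4):
  [∞, 34, 59, 59, 59]
  [28, ∞, 28, 28, 96]
  [28, 30, ∞, 28, 64]
  [51, 34, 62, ∞, 62]
  [28, 98, 28, 28, ∞]
D(5):
  [∞, 59, 59, 59, 59]
  [28, ∞, 28, 28, 96]
  [28, 64, ∞, 28, 64]
  [51, 62, 62, ∞, 62]
  [28, 98, 28, 28, ∞]
Answer: C*[4][1] = 98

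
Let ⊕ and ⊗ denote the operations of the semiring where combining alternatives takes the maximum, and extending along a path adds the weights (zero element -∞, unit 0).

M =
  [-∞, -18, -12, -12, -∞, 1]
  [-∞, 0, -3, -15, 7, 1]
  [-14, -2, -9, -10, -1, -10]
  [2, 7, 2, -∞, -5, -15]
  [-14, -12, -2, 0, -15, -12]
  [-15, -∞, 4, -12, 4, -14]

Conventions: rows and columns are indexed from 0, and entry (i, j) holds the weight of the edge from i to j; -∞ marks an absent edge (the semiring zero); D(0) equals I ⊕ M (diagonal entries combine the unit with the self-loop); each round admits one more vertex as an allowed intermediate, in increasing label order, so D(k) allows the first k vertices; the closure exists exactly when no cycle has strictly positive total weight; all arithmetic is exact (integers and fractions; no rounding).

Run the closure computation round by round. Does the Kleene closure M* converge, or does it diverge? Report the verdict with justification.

D(0):
  [0, -18, -12, -12, -∞, 1]
  [-∞, 0, -3, -15, 7, 1]
  [-14, -2, 0, -10, -1, -10]
  [2, 7, 2, 0, -5, -15]
  [-14, -12, -2, 0, 0, -12]
  [-15, -∞, 4, -12, 4, 0]
D(1):
  [0, -18, -12, -12, -∞, 1]
  [-∞, 0, -3, -15, 7, 1]
  [-14, -2, 0, -10, -1, -10]
  [2, 7, 2, 0, -5, 3]
  [-14, -12, -2, 0, 0, -12]
  [-15, -33, 4, -12, 4, 0]
D(2):
  [0, -18, -12, -12, -11, 1]
  [-∞, 0, -3, -15, 7, 1]
  [-14, -2, 0, -10, 5, -1]
  [2, 7, 4, 0, 14, 8]
  [-14, -12, -2, 0, 0, -11]
  [-15, -33, 4, -12, 4, 0]
Detection: at round 3, diagonal entry (4, 4) turns strictly positive.
Key observation: the cycle 4->2->1->4 has total weight (-2) + (-2) + 7, which is strictly positive.
Answer: DIVERGES — positive cycle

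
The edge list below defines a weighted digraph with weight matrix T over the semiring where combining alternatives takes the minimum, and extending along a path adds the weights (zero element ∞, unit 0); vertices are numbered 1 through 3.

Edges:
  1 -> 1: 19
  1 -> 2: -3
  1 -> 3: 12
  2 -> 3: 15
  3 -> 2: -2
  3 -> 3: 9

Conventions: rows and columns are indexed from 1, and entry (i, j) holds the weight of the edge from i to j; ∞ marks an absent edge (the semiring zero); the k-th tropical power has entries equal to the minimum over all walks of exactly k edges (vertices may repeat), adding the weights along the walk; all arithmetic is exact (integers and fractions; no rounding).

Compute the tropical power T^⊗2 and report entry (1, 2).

T^⊗2:
  [38, 10, 12]
  [∞, 13, 24]
  [∞, 7, 13]
Key observation: the optimum is the walk 1->3->2, with weight 12 + (-2) = 10.
Optimal value attained by: walk 1->3->2.
Answer: (T^⊗2)[1][2] = 10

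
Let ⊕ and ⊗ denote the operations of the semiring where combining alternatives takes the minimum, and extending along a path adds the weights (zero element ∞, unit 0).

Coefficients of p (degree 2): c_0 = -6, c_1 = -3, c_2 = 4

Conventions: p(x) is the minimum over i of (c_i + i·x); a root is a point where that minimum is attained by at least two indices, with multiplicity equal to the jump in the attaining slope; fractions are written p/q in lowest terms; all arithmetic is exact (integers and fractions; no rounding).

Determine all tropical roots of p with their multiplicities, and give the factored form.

hull edge (i=0, c=-6) to (i=1, c=-3): slope 3, span 1
hull edge (i=1, c=-3) to (i=2, c=4): slope 7, span 1
Factored form: p(x) = 4 ⊗ (x ⊕ (-7)) ⊗ (x ⊕ (-3))
Answer: roots = -7 (mult 1), -3 (mult 1)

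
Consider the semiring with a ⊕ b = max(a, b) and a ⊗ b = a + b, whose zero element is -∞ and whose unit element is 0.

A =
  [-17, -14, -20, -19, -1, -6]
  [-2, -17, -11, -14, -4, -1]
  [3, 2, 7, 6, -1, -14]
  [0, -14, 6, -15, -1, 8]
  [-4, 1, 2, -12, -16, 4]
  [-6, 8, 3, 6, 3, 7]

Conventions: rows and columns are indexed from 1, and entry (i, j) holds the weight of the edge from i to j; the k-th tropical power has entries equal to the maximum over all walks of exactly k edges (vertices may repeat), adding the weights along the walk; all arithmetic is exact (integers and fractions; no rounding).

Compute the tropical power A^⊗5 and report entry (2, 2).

A^⊗2:
  [-5, 2, 1, 0, -3, 3]
  [-7, 7, 2, 5, 2, 6]
  [10, 9, 14, 13, 6, 14]
  [9, 16, 13, 14, 11, 15]
  [5, 12, 9, 10, 7, 11]
  [6, 15, 12, 13, 10, 14]
A^⊗3:
  [4, 11, 8, 9, 6, 10]
  [5, 14, 11, 12, 9, 13]
  [17, 22, 21, 20, 17, 21]
  [16, 23, 20, 21, 18, 22]
  [12, 19, 16, 17, 14, 18]
  [15, 22, 19, 20, 17, 21]
A^⊗4:
  [11, 18, 15, 16, 13, 17]
  [14, 21, 18, 19, 16, 20]
  [24, 29, 28, 27, 24, 28]
  [23, 30, 27, 28, 25, 29]
  [19, 26, 23, 24, 21, 25]
  [22, 29, 26, 27, 24, 28]
A^⊗5:
  [18, 25, 22, 23, 20, 24]
  [21, 28, 25, 26, 23, 27]
  [31, 36, 35, 34, 31, 35]
  [30, 37, 34, 35, 32, 36]
  [26, 33, 30, 31, 28, 32]
  [29, 36, 33, 34, 31, 35]
Key observation: the optimum is the walk 2->6->4->6->6->2, with weight (-1) + 6 + 8 + 7 + 8 = 28.
Optimal value attained by: walk 2->6->4->6->6->2.
Answer: (A^⊗5)[2][2] = 28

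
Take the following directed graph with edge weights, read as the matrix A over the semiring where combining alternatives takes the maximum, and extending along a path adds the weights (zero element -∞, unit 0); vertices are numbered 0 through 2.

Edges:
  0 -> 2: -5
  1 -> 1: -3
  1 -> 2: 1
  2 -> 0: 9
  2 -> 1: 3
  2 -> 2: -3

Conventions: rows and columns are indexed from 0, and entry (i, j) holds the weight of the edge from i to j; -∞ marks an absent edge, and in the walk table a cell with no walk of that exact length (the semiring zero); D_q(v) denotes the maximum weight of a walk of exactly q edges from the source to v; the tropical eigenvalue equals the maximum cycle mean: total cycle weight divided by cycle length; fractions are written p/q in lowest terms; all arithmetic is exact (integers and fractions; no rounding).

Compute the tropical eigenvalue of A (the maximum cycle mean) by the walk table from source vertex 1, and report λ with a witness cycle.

q=0: [-∞, 0, -∞]
q=1: [-∞, -3, 1]
q=2: [10, 4, -2]
q=3: [7, 1, 5]
Optimal cycle mean attained by: cycle 0->2->0, total (-5) + 9, length 2.
Answer: λ = 2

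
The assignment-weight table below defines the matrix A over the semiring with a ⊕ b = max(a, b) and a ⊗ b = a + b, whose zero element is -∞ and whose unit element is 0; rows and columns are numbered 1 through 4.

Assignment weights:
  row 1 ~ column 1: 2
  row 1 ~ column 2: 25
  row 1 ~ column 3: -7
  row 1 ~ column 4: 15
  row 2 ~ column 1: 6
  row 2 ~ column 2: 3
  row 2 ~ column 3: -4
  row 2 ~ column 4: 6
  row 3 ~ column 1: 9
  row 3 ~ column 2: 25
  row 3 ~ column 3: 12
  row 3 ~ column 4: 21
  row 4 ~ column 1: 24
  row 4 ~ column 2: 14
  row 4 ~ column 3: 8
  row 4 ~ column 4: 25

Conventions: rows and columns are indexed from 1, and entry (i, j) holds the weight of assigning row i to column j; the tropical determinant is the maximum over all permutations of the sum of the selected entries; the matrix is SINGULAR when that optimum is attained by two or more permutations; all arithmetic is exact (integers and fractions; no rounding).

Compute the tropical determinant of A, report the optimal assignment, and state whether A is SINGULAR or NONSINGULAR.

σ = (1, 2, 3, 4): 2 + 3 + 12 + 25 = 42
σ = (1, 2, 4, 3): 2 + 3 + 21 + 8 = 34
σ = (1, 3, 2, 4): 2 + (-4) + 25 + 25 = 48
σ = (1, 3, 4, 2): 2 + (-4) + 21 + 14 = 33
σ = (1, 4, 2, 3): 2 + 6 + 25 + 8 = 41
σ = (1, 4, 3, 2): 2 + 6 + 12 + 14 = 34
σ = (2, 1, 3, 4): 25 + 6 + 12 + 25 = 68
σ = (2, 1, 4, 3): 25 + 6 + 21 + 8 = 60
σ = (2, 3, 1, 4): 25 + (-4) + 9 + 25 = 55
σ = (2, 3, 4, 1): 25 + (-4) + 21 + 24 = 66
σ = (2, 4, 1, 3): 25 + 6 + 9 + 8 = 48
σ = (2, 4, 3, 1): 25 + 6 + 12 + 24 = 67
σ = (3, 1, 2, 4): (-7) + 6 + 25 + 25 = 49
σ = (3, 1, 4, 2): (-7) + 6 + 21 + 14 = 34
σ = (3, 2, 1, 4): (-7) + 3 + 9 + 25 = 30
σ = (3, 2, 4, 1): (-7) + 3 + 21 + 24 = 41
σ = (3, 4, 1, 2): (-7) + 6 + 9 + 14 = 22
σ = (3, 4, 2, 1): (-7) + 6 + 25 + 24 = 48
σ = (4, 1, 2, 3): 15 + 6 + 25 + 8 = 54
σ = (4, 1, 3, 2): 15 + 6 + 12 + 14 = 47
σ = (4, 2, 1, 3): 15 + 3 + 9 + 8 = 35
σ = (4, 2, 3, 1): 15 + 3 + 12 + 24 = 54
σ = (4, 3, 1, 2): 15 + (-4) + 9 + 14 = 34
σ = (4, 3, 2, 1): 15 + (-4) + 25 + 24 = 60
Optimal value attained by: σ = (2, 1, 3, 4).
Answer: det⊕(A) = 68; verdict: NONSINGULAR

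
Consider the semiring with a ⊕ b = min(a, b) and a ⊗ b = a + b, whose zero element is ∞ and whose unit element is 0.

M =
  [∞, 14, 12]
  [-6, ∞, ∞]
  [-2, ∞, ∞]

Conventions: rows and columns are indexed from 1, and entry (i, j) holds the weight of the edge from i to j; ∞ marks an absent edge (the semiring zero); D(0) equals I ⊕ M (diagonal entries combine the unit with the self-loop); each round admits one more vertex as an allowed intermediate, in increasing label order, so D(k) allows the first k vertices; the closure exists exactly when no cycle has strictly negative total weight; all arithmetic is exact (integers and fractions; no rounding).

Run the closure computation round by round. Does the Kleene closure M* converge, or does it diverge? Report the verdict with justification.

D(0):
  [0, 14, 12]
  [-6, 0, ∞]
  [-2, ∞, 0]
D(1):
  [0, 14, 12]
  [-6, 0, 6]
  [-2, 12, 0]
D(2):
  [0, 14, 12]
  [-6, 0, 6]
  [-2, 12, 0]
D(3):
  [0, 14, 12]
  [-6, 0, 6]
  [-2, 12, 0]
Key observation: every diagonal entry stays at the unit through all rounds, so no improving cycle exists.
Answer: CONVERGES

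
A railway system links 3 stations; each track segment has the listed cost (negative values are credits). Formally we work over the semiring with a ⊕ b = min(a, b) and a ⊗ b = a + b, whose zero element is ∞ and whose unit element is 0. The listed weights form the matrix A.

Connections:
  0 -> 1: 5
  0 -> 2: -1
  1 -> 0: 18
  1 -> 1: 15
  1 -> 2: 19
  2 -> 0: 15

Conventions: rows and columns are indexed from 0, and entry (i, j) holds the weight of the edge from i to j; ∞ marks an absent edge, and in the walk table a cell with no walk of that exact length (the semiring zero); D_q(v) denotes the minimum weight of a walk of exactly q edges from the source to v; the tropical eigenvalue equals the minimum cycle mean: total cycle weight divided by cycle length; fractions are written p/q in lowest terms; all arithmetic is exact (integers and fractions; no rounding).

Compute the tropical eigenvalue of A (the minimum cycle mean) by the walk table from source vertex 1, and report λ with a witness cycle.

q=0: [∞, 0, ∞]
q=1: [18, 15, 19]
q=2: [33, 23, 17]
q=3: [32, 38, 32]
Optimal cycle mean attained by: cycle 0->2->0, total (-1) + 15, length 2.
Answer: λ = 7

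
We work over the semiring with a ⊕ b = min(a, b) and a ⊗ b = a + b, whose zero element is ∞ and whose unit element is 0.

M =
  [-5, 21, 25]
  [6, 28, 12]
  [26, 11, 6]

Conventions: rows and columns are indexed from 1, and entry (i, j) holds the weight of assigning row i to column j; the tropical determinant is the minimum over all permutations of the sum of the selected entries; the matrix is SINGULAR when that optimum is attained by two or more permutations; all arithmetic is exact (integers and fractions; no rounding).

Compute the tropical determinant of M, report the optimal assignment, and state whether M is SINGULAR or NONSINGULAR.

σ = (1, 2, 3): (-5) + 28 + 6 = 29
σ = (1, 3, 2): (-5) + 12 + 11 = 18
σ = (2, 1, 3): 21 + 6 + 6 = 33
σ = (2, 3, 1): 21 + 12 + 26 = 59
σ = (3, 1, 2): 25 + 6 + 11 = 42
σ = (3, 2, 1): 25 + 28 + 26 = 79
Optimal value attained by: σ = (1, 3, 2).
Answer: det⊕(M) = 18; verdict: NONSINGULAR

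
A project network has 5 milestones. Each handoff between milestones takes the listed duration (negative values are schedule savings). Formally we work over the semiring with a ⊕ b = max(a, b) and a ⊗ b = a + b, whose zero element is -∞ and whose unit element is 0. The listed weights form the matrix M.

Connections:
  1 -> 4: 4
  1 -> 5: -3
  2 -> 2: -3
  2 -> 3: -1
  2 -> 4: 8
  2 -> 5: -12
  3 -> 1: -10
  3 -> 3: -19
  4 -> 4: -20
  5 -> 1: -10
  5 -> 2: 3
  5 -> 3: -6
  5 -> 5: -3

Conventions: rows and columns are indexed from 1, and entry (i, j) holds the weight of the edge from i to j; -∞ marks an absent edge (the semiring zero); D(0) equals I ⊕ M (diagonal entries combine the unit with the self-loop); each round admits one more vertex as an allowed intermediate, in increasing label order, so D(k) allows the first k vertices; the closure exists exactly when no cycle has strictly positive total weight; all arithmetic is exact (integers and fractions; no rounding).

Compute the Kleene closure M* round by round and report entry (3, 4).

D(0):
  [0, -∞, -∞, 4, -3]
  [-∞, 0, -1, 8, -12]
  [-10, -∞, 0, -∞, -∞]
  [-∞, -∞, -∞, 0, -∞]
  [-10, 3, -6, -∞, 0]
D(1):
  [0, -∞, -∞, 4, -3]
  [-∞, 0, -1, 8, -12]
  [-10, -∞, 0, -6, -13]
  [-∞, -∞, -∞, 0, -∞]
  [-10, 3, -6, -6, 0]
D(2):
  [0, -∞, -∞, 4, -3]
  [-∞, 0, -1, 8, -12]
  [-10, -∞, 0, -6, -13]
  [-∞, -∞, -∞, 0, -∞]
  [-10, 3, 2, 11, 0]
D(3):
  [0, -∞, -∞, 4, -3]
  [-11, 0, -1, 8, -12]
  [-10, -∞, 0, -6, -13]
  [-∞, -∞, -∞, 0, -∞]
  [-8, 3, 2, 11, 0]
D(4):
  [0, -∞, -∞, 4, -3]
  [-11, 0, -1, 8, -12]
  [-10, -∞, 0, -6, -13]
  [-∞, -∞, -∞, 0, -∞]
  [-8, 3, 2, 11, 0]
D(5):
  [0, 0, -1, 8, -3]
  [-11, 0, -1, 8, -12]
  [-10, -10, 0, -2, -13]
  [-∞, -∞, -∞, 0, -∞]
  [-8, 3, 2, 11, 0]
Answer: M*[3][4] = -2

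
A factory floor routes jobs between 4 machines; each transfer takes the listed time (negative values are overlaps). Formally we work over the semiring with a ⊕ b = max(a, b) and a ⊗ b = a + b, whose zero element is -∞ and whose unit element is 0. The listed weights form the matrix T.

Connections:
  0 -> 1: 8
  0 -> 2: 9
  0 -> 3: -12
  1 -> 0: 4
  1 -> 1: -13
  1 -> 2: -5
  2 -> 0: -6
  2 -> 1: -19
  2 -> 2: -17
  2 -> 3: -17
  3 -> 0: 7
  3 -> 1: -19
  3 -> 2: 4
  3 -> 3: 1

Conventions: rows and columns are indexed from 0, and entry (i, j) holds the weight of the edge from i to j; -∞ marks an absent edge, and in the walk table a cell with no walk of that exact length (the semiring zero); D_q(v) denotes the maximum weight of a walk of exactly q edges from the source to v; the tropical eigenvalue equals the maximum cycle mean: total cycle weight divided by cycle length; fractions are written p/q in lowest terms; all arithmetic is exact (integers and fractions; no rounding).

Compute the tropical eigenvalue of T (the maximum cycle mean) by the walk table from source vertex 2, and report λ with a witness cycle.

q=0: [-∞, -∞, 0, -∞]
q=1: [-6, -19, -17, -17]
q=2: [-10, 2, 3, -16]
q=3: [6, -2, -1, -14]
q=4: [2, 14, 15, -6]
Optimal cycle mean attained by: cycle 0->1->0, total 8 + 4, length 2.
Answer: λ = 6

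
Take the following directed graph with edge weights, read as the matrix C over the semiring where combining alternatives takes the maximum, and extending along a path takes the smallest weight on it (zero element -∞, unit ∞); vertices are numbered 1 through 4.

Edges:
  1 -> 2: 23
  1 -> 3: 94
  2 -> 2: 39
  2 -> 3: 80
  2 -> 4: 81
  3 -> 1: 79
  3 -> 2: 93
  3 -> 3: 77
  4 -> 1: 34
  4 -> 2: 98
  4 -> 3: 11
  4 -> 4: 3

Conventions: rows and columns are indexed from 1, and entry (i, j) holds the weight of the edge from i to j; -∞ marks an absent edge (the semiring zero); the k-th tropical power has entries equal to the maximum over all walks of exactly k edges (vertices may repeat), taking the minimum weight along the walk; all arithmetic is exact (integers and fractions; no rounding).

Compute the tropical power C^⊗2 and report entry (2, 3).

C^⊗2:
  [79, 93, 77, 23]
  [79, 81, 77, 39]
  [77, 77, 80, 81]
  [11, 39, 80, 81]
Key observation: the optimum is the walk 2->3->3, with weight 80 min 77 = 77.
Optimal value attained by: walk 2->3->3.
Answer: (C^⊗2)[2][3] = 77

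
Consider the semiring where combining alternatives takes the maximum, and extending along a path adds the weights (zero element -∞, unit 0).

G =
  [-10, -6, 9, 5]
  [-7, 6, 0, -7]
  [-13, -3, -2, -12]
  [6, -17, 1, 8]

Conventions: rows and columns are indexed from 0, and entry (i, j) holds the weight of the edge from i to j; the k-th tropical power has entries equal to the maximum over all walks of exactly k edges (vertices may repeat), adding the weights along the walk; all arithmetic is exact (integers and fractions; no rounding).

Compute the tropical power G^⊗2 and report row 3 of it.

G^⊗2:
  [11, 6, 7, 13]
  [-1, 12, 6, 1]
  [-6, 3, -3, -4]
  [14, 0, 15, 16]
Answer: row 3 of G^⊗2 = [14, 0, 15, 16]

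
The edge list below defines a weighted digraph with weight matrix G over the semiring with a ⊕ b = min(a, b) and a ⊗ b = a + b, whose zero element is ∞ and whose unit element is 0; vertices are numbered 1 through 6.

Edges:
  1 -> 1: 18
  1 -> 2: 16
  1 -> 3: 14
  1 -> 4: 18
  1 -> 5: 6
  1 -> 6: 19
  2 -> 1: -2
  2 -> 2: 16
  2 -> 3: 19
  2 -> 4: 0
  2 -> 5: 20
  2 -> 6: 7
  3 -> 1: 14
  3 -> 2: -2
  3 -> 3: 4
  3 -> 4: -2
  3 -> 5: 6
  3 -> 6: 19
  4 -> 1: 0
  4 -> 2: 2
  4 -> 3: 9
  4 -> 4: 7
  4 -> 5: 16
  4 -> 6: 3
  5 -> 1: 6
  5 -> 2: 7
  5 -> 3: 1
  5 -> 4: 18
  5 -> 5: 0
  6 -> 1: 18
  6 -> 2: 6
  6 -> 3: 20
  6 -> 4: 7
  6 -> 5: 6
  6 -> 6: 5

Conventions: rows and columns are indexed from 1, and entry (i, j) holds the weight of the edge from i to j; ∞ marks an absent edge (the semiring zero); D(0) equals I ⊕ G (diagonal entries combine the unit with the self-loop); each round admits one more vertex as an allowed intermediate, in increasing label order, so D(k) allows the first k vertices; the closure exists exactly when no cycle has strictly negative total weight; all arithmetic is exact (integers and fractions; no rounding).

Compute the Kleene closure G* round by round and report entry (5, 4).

D(0):
  [0, 16, 14, 18, 6, 19]
  [-2, 0, 19, 0, 20, 7]
  [14, -2, 0, -2, 6, 19]
  [0, 2, 9, 0, 16, 3]
  [6, 7, 1, 18, 0, ∞]
  [18, 6, 20, 7, 6, 0]
D(1):
  [0, 16, 14, 18, 6, 19]
  [-2, 0, 12, 0, 4, 7]
  [14, -2, 0, -2, 6, 19]
  [0, 2, 9, 0, 6, 3]
  [6, 7, 1, 18, 0, 25]
  [18, 6, 20, 7, 6, 0]
D(2):
  [0, 16, 14, 16, 6, 19]
  [-2, 0, 12, 0, 4, 7]
  [-4, -2, 0, -2, 2, 5]
  [0, 2, 9, 0, 6, 3]
  [5, 7, 1, 7, 0, 14]
  [4, 6, 18, 6, 6, 0]
D(3):
  [0, 12, 14, 12, 6, 19]
  [-2, 0, 12, 0, 4, 7]
  [-4, -2, 0, -2, 2, 5]
  [0, 2, 9, 0, 6, 3]
  [-3, -1, 1, -1, 0, 6]
  [4, 6, 18, 6, 6, 0]
D(4):
  [0, 12, 14, 12, 6, 15]
  [-2, 0, 9, 0, 4, 3]
  [-4, -2, 0, -2, 2, 1]
  [0, 2, 9, 0, 6, 3]
  [-3, -1, 1, -1, 0, 2]
  [4, 6, 15, 6, 6, 0]
D(5):
  [0, 5, 7, 5, 6, 8]
  [-2, 0, 5, 0, 4, 3]
  [-4, -2, 0, -2, 2, 1]
  [0, 2, 7, 0, 6, 3]
  [-3, -1, 1, -1, 0, 2]
  [3, 5, 7, 5, 6, 0]
D(6):
  [0, 5, 7, 5, 6, 8]
  [-2, 0, 5, 0, 4, 3]
  [-4, -2, 0, -2, 2, 1]
  [0, 2, 7, 0, 6, 3]
  [-3, -1, 1, -1, 0, 2]
  [3, 5, 7, 5, 6, 0]
Answer: G*[5][4] = -1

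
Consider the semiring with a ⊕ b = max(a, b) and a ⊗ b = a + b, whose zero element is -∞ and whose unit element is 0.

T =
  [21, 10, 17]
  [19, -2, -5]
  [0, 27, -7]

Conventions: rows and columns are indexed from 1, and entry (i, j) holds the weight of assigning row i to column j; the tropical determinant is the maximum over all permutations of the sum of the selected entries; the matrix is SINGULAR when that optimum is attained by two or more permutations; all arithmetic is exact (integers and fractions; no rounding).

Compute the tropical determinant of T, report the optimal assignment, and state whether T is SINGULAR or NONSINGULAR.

σ = (1, 2, 3): 21 + (-2) + (-7) = 12
σ = (1, 3, 2): 21 + (-5) + 27 = 43
σ = (2, 1, 3): 10 + 19 + (-7) = 22
σ = (2, 3, 1): 10 + (-5) + 0 = 5
σ = (3, 1, 2): 17 + 19 + 27 = 63
σ = (3, 2, 1): 17 + (-2) + 0 = 15
Optimal value attained by: σ = (3, 1, 2).
Answer: det⊕(T) = 63; verdict: NONSINGULAR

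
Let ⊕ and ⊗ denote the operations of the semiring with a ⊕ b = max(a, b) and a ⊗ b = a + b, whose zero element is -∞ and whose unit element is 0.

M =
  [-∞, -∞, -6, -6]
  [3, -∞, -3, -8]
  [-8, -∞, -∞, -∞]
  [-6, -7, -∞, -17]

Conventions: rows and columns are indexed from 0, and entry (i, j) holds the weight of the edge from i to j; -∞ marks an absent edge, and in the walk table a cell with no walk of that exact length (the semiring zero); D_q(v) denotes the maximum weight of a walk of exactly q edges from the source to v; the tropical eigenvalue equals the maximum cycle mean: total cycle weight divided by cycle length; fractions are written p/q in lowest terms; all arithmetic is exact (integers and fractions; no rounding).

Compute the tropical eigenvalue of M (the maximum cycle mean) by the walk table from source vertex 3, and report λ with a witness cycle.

q=0: [-∞, -∞, -∞, 0]
q=1: [-6, -7, -∞, -17]
q=2: [-4, -24, -10, -12]
q=3: [-18, -19, -10, -10]
q=4: [-16, -17, -22, -24]
Optimal cycle mean attained by: cycle 0->3->1->0, total (-6) + (-7) + 3, length 3.
Answer: λ = -10/3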